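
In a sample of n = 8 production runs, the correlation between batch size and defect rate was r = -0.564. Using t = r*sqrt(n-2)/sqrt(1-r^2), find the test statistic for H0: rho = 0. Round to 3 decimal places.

-1.673

1 − r² = 1 − 0.318096 = 0.681904;  √(1−r²) = 0.825775
√(n−2) = √6 = 2.449490
t = r·√(n−2)/√(1−r²) = -0.564 · 2.449490 / 0.825775 = -1.673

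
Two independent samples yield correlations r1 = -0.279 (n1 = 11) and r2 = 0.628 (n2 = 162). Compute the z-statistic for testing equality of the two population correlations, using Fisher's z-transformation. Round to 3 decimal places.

-2.828

Fisher z-transforms: z1 = atanh(-0.279) = -0.286597, z2 = atanh(0.628) = 0.738107; difference d = -1.024704
Var(d) = 1/8 + 1/159 = 0.1250000 + 0.0062893 = 0.1312893
z = d/√Var(d) = -1.024704 / √0.1312893 = -1.024704 / 0.362339 = -2.828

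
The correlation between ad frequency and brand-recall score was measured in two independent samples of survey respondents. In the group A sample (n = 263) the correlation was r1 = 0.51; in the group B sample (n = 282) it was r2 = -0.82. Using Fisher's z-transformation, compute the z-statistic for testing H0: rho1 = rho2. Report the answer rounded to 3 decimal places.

Fisher z-transforms: z1 = atanh(0.51) = 0.562730, z2 = atanh(-0.82) = -1.156817; difference d = 1.719547
Var(d) = 1/260 + 1/279 = 0.0038462 + 0.0035842 = 0.0074304
z = d/√Var(d) = 1.719547 / √0.0074304 = 1.719547 / 0.086200 = 19.948

19.948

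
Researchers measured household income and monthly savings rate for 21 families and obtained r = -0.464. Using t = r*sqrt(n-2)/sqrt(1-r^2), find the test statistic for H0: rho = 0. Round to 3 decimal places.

1 − r² = 1 − 0.215296 = 0.784704;  √(1−r²) = 0.885835
√(n−2) = √19 = 4.358899
t = r·√(n−2)/√(1−r²) = -0.464 · 4.358899 / 0.885835 = -2.283

-2.283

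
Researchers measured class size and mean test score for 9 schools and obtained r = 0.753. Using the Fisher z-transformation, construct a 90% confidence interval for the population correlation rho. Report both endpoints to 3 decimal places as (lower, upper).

(0.299, 0.929)

Fisher z: z_r = atanh(r) = ½·ln((1+0.753)/(1−0.753)) = 0.979848
SE(z) = 1/√(n−3) = 1/√6 = 0.408248
90% ⇒ z* = 1.645; margin = 1.645·0.408248 = 0.671568
CI on z-scale: (0.308280, 1.651416)
Back-transform: tanh(0.308280) = 0.298872, tanh(1.651416) = 0.929052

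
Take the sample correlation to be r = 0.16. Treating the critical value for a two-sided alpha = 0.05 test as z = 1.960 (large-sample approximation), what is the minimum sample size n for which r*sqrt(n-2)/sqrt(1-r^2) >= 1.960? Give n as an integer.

Need r·√(n−2)/√(1−r²) ≥ 1.960
√(n−2) ≥ 1.960·√(1−0.0256) / 0.16 = 1.960·0.987117 / 0.16 = 12.0922
n−2 ≥ 146.2213  ⇒  n ≥ 148.2213
Smallest integer n = 149

149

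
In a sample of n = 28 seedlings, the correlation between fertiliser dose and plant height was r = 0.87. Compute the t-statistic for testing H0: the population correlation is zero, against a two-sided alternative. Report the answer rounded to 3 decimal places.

t = r·√(n−2) / √(1−r²) with r = 0.87, n = 28
  = 0.87·√26 / √(1 − 0.7569)
  = 0.87·5.099020 / 0.493052
  = 4.436147 / 0.493052 = 8.997

8.997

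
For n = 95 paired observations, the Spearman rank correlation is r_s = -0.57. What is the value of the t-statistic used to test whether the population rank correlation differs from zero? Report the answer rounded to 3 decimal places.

1 − r_s² = 1 − 0.3249 = 0.6751;  √(1−r_s²) = 0.821645
√(n−2) = √93 = 9.643651
t = r_s·√(n−2)/√(1−r_s²) = -0.57 · 9.643651 / 0.821645 = -6.690

-6.690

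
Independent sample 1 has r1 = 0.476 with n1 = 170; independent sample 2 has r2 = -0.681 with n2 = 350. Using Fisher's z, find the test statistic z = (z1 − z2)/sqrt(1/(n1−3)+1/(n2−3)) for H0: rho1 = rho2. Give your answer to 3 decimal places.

z1 = atanh(0.476) = 0.517800,  z2 = atanh(-0.681) = -0.830977
SE = √(1/(n1−3) + 1/(n2−3)) = √(1/167 + 1/347) = √(0.0059880 + 0.0028818) = √0.0088698 = 0.094180
z = (z1 − z2)/SE = (0.517800 − (-0.830977)) / 0.094180 = 1.348777 / 0.094180 = 14.321

14.321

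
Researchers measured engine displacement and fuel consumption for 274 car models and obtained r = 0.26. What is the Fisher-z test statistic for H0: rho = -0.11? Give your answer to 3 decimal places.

6.199

z_r = atanh(0.26) = 0.266108,  z_0 = atanh(-0.11) = -0.110447
SE = 1/√(n−3) = 1/√271 = 0.060746
z = (z_r − z_0)/SE = (0.266108 − (-0.110447)) / 0.060746 = 0.376555 / 0.060746 = 6.199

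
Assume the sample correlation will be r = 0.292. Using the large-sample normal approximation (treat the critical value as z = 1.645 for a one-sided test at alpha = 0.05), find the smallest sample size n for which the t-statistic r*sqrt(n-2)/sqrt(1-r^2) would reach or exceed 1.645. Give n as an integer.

32

Need r·√(n−2)/√(1−r²) ≥ 1.645
√(n−2) ≥ 1.645·√(1−0.085264) / 0.292 = 1.645·0.956418 / 0.292 = 5.3880
n−2 ≥ 29.0305  ⇒  n ≥ 31.0305
Smallest integer n = 32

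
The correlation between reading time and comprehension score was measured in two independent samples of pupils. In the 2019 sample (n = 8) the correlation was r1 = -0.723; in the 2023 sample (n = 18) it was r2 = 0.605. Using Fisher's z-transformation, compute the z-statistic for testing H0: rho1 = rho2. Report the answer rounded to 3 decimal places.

Fisher z-transforms: z1 = atanh(-0.723) = -0.913902, z2 = atanh(0.605) = 0.700997; difference d = -1.614899
Var(d) = 1/5 + 1/15 = 0.2000000 + 0.0666667 = 0.2666667
z = d/√Var(d) = -1.614899 / √0.2666667 = -1.614899 / 0.516398 = -3.127

-3.127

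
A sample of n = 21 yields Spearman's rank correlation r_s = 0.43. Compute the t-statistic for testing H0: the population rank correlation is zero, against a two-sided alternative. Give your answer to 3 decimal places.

1 − r_s² = 1 − 0.1849 = 0.8151;  √(1−r_s²) = 0.902829
√(n−2) = √19 = 4.358899
t = r_s·√(n−2)/√(1−r_s²) = 0.43 · 4.358899 / 0.902829 = 2.076

2.076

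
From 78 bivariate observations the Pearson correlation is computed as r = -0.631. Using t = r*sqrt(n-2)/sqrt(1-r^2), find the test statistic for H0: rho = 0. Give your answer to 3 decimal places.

t = r·√(n−2) / √(1−r²) with r = -0.631, n = 78
  = -0.631·√76 / √(1 − 0.398161)
  = -0.631·8.717798 / 0.775783
  = -5.500931 / 0.775783 = -7.091

-7.091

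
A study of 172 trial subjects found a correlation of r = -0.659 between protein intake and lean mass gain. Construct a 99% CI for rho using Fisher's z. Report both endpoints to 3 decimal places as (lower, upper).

Fisher z: z_r = atanh(r) = ½·ln((1+(-0.659))/(1−(-0.659))) = -0.791044
SE(z) = 1/√(n−3) = 1/√169 = 0.076923
99% ⇒ z* = 2.576; margin = 2.576·0.076923 = 0.198154
CI on z-scale: (-0.989198, -0.592890)
Back-transform: tanh(-0.989198) = -0.757020, tanh(-0.592890) = -0.531971

(-0.757, -0.532)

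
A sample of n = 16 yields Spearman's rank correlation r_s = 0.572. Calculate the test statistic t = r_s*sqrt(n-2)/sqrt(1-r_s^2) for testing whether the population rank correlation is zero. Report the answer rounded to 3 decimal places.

2.609

1 − r_s² = 1 − 0.327184 = 0.672816;  √(1−r_s²) = 0.820254
√(n−2) = √14 = 3.741657
t = r_s·√(n−2)/√(1−r_s²) = 0.572 · 3.741657 / 0.820254 = 2.609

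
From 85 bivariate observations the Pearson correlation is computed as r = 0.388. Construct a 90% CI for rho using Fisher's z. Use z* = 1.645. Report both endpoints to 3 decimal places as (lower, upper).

Fisher z: z_r = atanh(r) = ½·ln((1+0.388)/(1−0.388)) = 0.409443
SE(z) = 1/√(n−3) = 1/√82 = 0.110432
90% ⇒ z* = 1.645; margin = 1.645·0.110432 = 0.181661
CI on z-scale: (0.227782, 0.591104)
Back-transform: tanh(0.227782) = 0.223923, tanh(0.591104) = 0.530689

(0.224, 0.531)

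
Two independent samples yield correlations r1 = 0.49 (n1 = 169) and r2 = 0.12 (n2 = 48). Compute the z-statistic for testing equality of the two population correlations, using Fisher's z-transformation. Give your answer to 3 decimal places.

Fisher z-transforms: z1 = atanh(0.49) = 0.536060, z2 = atanh(0.12) = 0.120581; difference d = 0.415479
Var(d) = 1/166 + 1/45 = 0.0060241 + 0.0222222 = 0.0282463
z = d/√Var(d) = 0.415479 / √0.0282463 = 0.415479 / 0.168066 = 2.472

2.472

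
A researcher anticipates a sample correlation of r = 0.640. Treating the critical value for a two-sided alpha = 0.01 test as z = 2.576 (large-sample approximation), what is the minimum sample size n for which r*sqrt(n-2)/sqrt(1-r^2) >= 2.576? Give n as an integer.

12

r√(n−2)/√(1−r²) ≥ 2.576  ⇔  n−2 ≥ (2.576)²·(1−r²)/r²
(1−r²)/r² = (1−0.409600)/0.409600 = 1.4414
n ≥ 2 + 6.635776·1.4414 = 2 + 9.5648 = 11.5648
⌈11.5648⌉ = 12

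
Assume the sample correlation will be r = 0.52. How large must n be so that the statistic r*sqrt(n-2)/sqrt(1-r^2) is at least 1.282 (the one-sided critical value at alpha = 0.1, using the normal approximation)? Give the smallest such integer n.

7

r√(n−2)/√(1−r²) ≥ 1.282  ⇔  n−2 ≥ (1.282)²·(1−r²)/r²
(1−r²)/r² = (1−0.2704)/0.2704 = 2.6982
n ≥ 2 + 1.643524·2.6982 = 2 + 4.4346 = 6.4346
⌈6.4346⌉ = 7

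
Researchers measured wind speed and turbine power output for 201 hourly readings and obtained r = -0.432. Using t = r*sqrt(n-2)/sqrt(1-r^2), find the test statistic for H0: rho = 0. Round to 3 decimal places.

t = r·√(n−2) / √(1−r²) with r = -0.432, n = 201
  = -0.432·√199 / √(1 − 0.186624)
  = -0.432·14.106736 / 0.901874
  = -6.094110 / 0.901874 = -6.757

-6.757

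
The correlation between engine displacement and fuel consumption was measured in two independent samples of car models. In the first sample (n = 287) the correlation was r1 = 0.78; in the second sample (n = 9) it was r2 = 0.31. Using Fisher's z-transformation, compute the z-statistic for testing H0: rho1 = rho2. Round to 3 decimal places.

1.757

z1 = atanh(0.78) = 1.045371,  z2 = atanh(0.31) = 0.320545
SE = √(1/(n1−3) + 1/(n2−3)) = √(1/284 + 1/6) = √(0.0035211 + 0.1666667) = √0.1701878 = 0.412538
z = (z1 − z2)/SE = (1.045371 − 0.320545) / 0.412538 = 0.724826 / 0.412538 = 1.757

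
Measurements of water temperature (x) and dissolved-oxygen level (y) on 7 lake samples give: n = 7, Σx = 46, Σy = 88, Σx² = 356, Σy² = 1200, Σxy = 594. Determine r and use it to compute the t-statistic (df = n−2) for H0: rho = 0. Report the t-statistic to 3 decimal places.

0.508

S_xy = nΣxy − ΣxΣy = 7·594 − 46·88 = 4158 − 4048 = 110
S_xx = nΣx² − (Σx)² = 7·356 − 46² = 2492 − 2116 = 376
S_yy = nΣy² − (Σy)² = 7·1200 − 88² = 8400 − 7744 = 656
r = S_xy / √(S_xx·S_yy) = 110 / √(376·656) = 110 / √246656 = 110 / 496.6447 = 0.2215
t = r·√(n−2)/√(1−r²) = 0.2215·√5 / √(1−0.049062) = 0.495289 / 0.975160 = 0.508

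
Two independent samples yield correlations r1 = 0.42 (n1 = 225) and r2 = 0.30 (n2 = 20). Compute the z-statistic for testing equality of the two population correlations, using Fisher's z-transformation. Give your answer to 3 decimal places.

Fisher z-transforms: z1 = atanh(0.42) = 0.447692, z2 = atanh(0.30) = 0.309520; difference d = 0.138172
Var(d) = 1/222 + 1/17 = 0.0045045 + 0.0588235 = 0.0633280
z = d/√Var(d) = 0.138172 / √0.0633280 = 0.138172 / 0.251651 = 0.549

0.549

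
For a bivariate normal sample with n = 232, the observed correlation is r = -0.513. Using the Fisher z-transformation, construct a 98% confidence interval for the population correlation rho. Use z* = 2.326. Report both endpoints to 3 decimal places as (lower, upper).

(-0.617, -0.391)

z_r = atanh(-0.513) = -0.566793;  SE = 1/√(n−3) = 1/√229 = 0.066082
z-limits: -0.566793 ± 2.326·0.066082 = -0.566793 ± 0.153707 = [-0.720500, -0.413086]
ρ-limits: (tanh -0.720500, tanh -0.413086) = (-0.617, -0.391)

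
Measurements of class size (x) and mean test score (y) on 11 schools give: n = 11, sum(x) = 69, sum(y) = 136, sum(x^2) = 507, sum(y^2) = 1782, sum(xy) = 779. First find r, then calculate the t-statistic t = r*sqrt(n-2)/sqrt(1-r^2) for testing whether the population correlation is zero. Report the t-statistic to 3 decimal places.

S_xy = nΣxy − ΣxΣy = 11·779 − 69·136 = 8569 − 9384 = -815
S_xx = nΣx² − (Σx)² = 11·507 − 69² = 5577 − 4761 = 816
S_yy = nΣy² − (Σy)² = 11·1782 − 136² = 19602 − 18496 = 1106
r = S_xy / √(S_xx·S_yy) = -815 / √(816·1106) = -815 / √902496 = -815 / 949.9979 = -0.8579
t = r·√(n−2)/√(1−r²) = -0.8579·√9 / √(1−0.735992) = -2.573700 / 0.513817 = -5.009

-5.009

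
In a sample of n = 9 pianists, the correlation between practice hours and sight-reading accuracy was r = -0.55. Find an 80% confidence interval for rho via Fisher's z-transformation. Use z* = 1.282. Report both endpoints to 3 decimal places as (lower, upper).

z_r = atanh(-0.55) = -0.618381;  SE = 1/√(n−3) = 1/√6 = 0.408248
z-limits: -0.618381 ± 1.282·0.408248 = -0.618381 ± 0.523374 = [-1.141755, -0.095007]
ρ-limits: (tanh -1.141755, tanh -0.095007) = (-0.815, -0.095)

(-0.815, -0.095)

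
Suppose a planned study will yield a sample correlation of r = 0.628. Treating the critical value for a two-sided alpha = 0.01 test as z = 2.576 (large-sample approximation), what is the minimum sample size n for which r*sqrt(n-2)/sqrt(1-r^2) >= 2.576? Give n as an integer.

r√(n−2)/√(1−r²) ≥ 2.576  ⇔  n−2 ≥ (2.576)²·(1−r²)/r²
(1−r²)/r² = (1−0.394384)/0.394384 = 1.5356
n ≥ 2 + 6.635776·1.5356 = 2 + 10.1899 = 12.1899
⌈12.1899⌉ = 13

13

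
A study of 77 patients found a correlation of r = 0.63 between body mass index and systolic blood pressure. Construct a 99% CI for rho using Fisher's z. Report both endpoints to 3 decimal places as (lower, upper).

Fisher z: z_r = atanh(r) = ½·ln((1+0.63)/(1−0.63)) = 0.741416
SE(z) = 1/√(n−3) = 1/√74 = 0.116248
99% ⇒ z* = 2.576; margin = 2.576·0.116248 = 0.299455
CI on z-scale: (0.441961, 1.040871)
Back-transform: tanh(0.441961) = 0.415269, tanh(1.040871) = 0.778232

(0.415, 0.778)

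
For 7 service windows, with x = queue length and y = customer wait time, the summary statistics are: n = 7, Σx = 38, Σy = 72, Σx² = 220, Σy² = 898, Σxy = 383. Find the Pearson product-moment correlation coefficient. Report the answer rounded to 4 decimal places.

-0.1691

Numerator: nΣxy − (Σx)(Σy) = 7·383 − (38)(72) = -55
Denominator: √[(nΣx²−(Σx)²)(nΣy²−(Σy)²)]
  nΣx²−(Σx)² = 7·220 − 1444 = 96;  nΣy²−(Σy)² = 7·898 − 5184 = 1102
  √(96·1102) = √105792 = 325.2568
r = -55 / 325.2568 = -0.1691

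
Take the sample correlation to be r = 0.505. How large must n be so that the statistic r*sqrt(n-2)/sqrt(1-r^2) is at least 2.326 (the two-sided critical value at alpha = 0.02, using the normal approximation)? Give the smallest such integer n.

18

Need r·√(n−2)/√(1−r²) ≥ 2.326
√(n−2) ≥ 2.326·√(1−0.255025) / 0.505 = 2.326·0.863119 / 0.505 = 3.9755
n−2 ≥ 15.8046  ⇒  n ≥ 17.8046
Smallest integer n = 18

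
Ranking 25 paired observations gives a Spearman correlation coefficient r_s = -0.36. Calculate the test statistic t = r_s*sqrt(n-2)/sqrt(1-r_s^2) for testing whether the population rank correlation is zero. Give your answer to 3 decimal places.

-1.851

t = r_s·√(n−2) / √(1−r_s²) with r_s = -0.36, n = 25
  = -0.36·√23 / √(1 − 0.1296)
  = -0.36·4.795832 / 0.932952
  = -1.726500 / 0.932952 = -1.851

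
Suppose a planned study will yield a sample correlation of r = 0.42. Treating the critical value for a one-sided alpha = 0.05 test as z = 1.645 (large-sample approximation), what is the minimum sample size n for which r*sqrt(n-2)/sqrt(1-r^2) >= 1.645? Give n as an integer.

15

Need r·√(n−2)/√(1−r²) ≥ 1.645
√(n−2) ≥ 1.645·√(1−0.1764) / 0.42 = 1.645·0.907524 / 0.42 = 3.5545
n−2 ≥ 12.6345  ⇒  n ≥ 14.6345
Smallest integer n = 15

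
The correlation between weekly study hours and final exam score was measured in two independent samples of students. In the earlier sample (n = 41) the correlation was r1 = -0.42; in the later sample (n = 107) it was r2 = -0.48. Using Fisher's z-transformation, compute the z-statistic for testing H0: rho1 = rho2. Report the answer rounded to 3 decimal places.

0.397

z1 = atanh(-0.42) = -0.447692,  z2 = atanh(-0.48) = -0.522984
SE = √(1/(n1−3) + 1/(n2−3)) = √(1/38 + 1/104) = √(0.0263158 + 0.0096154) = √0.0359312 = 0.189555
z = (z1 − z2)/SE = (-0.447692 − (-0.522984)) / 0.189555 = 0.075292 / 0.189555 = 0.397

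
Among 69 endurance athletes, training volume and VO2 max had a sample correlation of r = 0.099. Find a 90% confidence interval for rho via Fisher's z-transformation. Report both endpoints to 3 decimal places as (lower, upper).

Fisher z: z_r = atanh(r) = ½·ln((1+0.099)/(1−0.099)) = 0.099325
SE(z) = 1/√(n−3) = 1/√66 = 0.123091
90% ⇒ z* = 1.645; margin = 1.645·0.123091 = 0.202485
CI on z-scale: (-0.103160, 0.301810)
Back-transform: tanh(-0.103160) = -0.102796, tanh(0.301810) = 0.292968

(-0.103, 0.293)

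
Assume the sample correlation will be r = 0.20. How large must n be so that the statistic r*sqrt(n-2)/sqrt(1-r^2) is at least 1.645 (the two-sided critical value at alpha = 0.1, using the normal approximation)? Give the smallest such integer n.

67

Need r·√(n−2)/√(1−r²) ≥ 1.645
√(n−2) ≥ 1.645·√(1−0.0400) / 0.20 = 1.645·0.979796 / 0.20 = 8.0588
n−2 ≥ 64.9443  ⇒  n ≥ 66.9443
Smallest integer n = 67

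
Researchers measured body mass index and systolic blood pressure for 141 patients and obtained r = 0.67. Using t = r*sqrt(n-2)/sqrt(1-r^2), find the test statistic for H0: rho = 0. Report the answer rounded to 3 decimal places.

10.641

1 − r² = 1 − 0.4489 = 0.5511;  √(1−r²) = 0.742361
√(n−2) = √139 = 11.789826
t = r·√(n−2)/√(1−r²) = 0.67 · 11.789826 / 0.742361 = 10.641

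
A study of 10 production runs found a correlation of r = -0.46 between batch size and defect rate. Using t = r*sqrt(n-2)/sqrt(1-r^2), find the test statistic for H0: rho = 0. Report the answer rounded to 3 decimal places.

-1.465

t = r·√(n−2) / √(1−r²) with r = -0.46, n = 10
  = -0.46·√8 / √(1 − 0.2116)
  = -0.46·2.828427 / 0.887919
  = -1.301076 / 0.887919 = -1.465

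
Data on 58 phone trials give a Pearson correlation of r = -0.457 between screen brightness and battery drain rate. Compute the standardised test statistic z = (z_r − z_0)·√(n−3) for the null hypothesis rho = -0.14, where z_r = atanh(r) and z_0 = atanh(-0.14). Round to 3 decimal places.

-2.615

z_r = atanh(-0.457) = -0.493513,  z_0 = atanh(-0.14) = -0.140926
SE = 1/√(n−3) = 1/√55 = 0.134840
z = (z_r − z_0)/SE = (-0.493513 − (-0.140926)) / 0.134840 = -0.352587 / 0.134840 = -2.615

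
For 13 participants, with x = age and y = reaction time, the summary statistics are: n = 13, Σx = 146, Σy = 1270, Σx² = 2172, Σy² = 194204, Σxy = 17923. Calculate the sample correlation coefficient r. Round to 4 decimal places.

0.5990

S_xy = nΣxy − ΣxΣy = 13·17923 − 146·1270 = 232999 − 185420 = 47579
S_xx = nΣx² − (Σx)² = 13·2172 − 146² = 28236 − 21316 = 6920
S_yy = nΣy² − (Σy)² = 13·194204 − 1270² = 2524652 − 1612900 = 911752
r = S_xy / √(S_xx·S_yy) = 47579 / √(6920·911752) = 47579 / √6309323840 = 47579 / 79431.2523 = 0.5990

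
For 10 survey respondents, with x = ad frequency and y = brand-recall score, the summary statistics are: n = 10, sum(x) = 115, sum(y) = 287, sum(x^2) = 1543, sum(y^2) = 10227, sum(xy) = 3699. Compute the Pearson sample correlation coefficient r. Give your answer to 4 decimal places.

0.6016

S_xy = nΣxy − ΣxΣy = 10·3699 − 115·287 = 36990 − 33005 = 3985
S_xx = nΣx² − (Σx)² = 10·1543 − 115² = 15430 − 13225 = 2205
S_yy = nΣy² − (Σy)² = 10·10227 − 287² = 102270 − 82369 = 19901
r = S_xy / √(S_xx·S_yy) = 3985 / √(2205·19901) = 3985 / √43881705 = 3985 / 6624.3268 = 0.6016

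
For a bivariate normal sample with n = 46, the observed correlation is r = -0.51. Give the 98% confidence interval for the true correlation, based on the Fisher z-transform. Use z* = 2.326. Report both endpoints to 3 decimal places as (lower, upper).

(-0.725, -0.205)

Fisher z: z_r = atanh(r) = ½·ln((1+(-0.51))/(1−(-0.51))) = -0.562730
SE(z) = 1/√(n−3) = 1/√43 = 0.152499
98% ⇒ z* = 2.326; margin = 2.326·0.152499 = 0.354713
CI on z-scale: (-0.917443, -0.208017)
Back-transform: tanh(-0.917443) = -0.724686, tanh(-0.208017) = -0.205068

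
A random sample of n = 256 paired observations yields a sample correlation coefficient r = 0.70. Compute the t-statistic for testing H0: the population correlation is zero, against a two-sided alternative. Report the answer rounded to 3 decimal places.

t = r·√(n−2) / √(1−r²) with r = 0.70, n = 256
  = 0.70·√254 / √(1 − 0.4900)
  = 0.70·15.937377 / 0.714143
  = 11.156164 / 0.714143 = 15.622

15.622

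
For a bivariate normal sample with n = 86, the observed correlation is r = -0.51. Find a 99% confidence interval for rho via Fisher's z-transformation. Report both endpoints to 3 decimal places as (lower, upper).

z_r = atanh(-0.51) = -0.562730;  SE = 1/√(n−3) = 1/√83 = 0.109764
z-limits: -0.562730 ± 2.576·0.109764 = -0.562730 ± 0.282752 = [-0.845482, -0.279978]
ρ-limits: (tanh -0.845482, tanh -0.279978) = (-0.689, -0.273)

(-0.689, -0.273)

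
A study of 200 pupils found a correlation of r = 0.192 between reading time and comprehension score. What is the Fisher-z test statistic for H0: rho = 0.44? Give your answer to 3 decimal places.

Fisher z: atanh(0.192) = 0.194413, atanh(0.44) = 0.472231
z = (z_r − z_0)·√(n−3) = (0.194413 − 0.472231)·√197 = -0.277818 · 14.035669 = -3.899

-3.899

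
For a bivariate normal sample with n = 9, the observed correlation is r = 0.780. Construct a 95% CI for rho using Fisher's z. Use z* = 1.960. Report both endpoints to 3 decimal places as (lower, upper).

Fisher z: z_r = atanh(r) = ½·ln((1+0.780)/(1−0.780)) = 1.045371
SE(z) = 1/√(n−3) = 1/√6 = 0.408248
95% ⇒ z* = 1.960; margin = 1.960·0.408248 = 0.800166
CI on z-scale: (0.245205, 1.845537)
Back-transform: tanh(0.245205) = 0.240406, tanh(1.845537) = 0.951324

(0.240, 0.951)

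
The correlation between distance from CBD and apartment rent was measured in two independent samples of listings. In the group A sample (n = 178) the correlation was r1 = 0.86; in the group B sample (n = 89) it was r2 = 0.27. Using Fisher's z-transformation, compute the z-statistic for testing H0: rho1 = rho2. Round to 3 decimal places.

7.719

Fisher z-transforms: z1 = atanh(0.86) = 1.293345, z2 = atanh(0.27) = 0.276864; difference d = 1.016481
Var(d) = 1/175 + 1/86 = 0.0057143 + 0.0116279 = 0.0173422
z = d/√Var(d) = 1.016481 / √0.0173422 = 1.016481 / 0.131690 = 7.719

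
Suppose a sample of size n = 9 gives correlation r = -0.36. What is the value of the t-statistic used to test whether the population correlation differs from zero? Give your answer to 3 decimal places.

t = r·√(n−2) / √(1−r²) with r = -0.36, n = 9
  = -0.36·√7 / √(1 − 0.1296)
  = -0.36·2.645751 / 0.932952
  = -0.952470 / 0.932952 = -1.021

-1.021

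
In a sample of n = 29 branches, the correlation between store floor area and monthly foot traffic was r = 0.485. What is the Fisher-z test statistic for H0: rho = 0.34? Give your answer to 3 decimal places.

Fisher z: atanh(0.485) = 0.529502, atanh(0.34) = 0.354093
z = (z_r − z_0)·√(n−3) = (0.529502 − 0.354093)·√26 = 0.175409 · 5.099020 = 0.894

0.894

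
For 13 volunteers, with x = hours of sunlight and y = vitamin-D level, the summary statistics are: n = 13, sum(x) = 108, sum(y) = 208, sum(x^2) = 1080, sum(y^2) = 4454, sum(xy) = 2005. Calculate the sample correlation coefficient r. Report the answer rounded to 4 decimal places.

S_xy = nΣxy − ΣxΣy = 13·2005 − 108·208 = 26065 − 22464 = 3601
S_xx = nΣx² − (Σx)² = 13·1080 − 108² = 14040 − 11664 = 2376
S_yy = nΣy² − (Σy)² = 13·4454 − 208² = 57902 − 43264 = 14638
r = S_xy / √(S_xx·S_yy) = 3601 / √(2376·14638) = 3601 / √34779888 = 3601 / 5897.4476 = 0.6106

0.6106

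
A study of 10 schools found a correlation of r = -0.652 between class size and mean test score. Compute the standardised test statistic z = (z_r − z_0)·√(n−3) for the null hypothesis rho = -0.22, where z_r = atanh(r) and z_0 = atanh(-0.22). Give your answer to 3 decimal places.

z_r = atanh(-0.652) = -0.778770,  z_0 = atanh(-0.22) = -0.223656
SE = 1/√(n−3) = 1/√7 = 0.377964
z = (z_r − z_0)/SE = (-0.778770 − (-0.223656)) / 0.377964 = -0.555114 / 0.377964 = -1.469

-1.469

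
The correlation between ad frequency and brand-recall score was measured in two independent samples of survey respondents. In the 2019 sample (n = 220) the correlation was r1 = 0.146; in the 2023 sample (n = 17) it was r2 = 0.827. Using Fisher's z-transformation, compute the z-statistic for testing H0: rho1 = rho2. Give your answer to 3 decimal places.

z1 = atanh(0.146) = 0.147051,  z2 = atanh(0.827) = 1.178569
SE = √(1/(n1−3) + 1/(n2−3)) = √(1/217 + 1/14) = √(0.0046083 + 0.0714286) = √0.0760369 = 0.275748
z = (z1 − z2)/SE = (0.147051 − 1.178569) / 0.275748 = -1.031518 / 0.275748 = -3.741

-3.741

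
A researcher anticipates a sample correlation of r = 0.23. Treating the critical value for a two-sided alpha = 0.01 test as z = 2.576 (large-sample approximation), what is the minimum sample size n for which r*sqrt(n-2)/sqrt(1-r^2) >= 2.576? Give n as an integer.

r√(n−2)/√(1−r²) ≥ 2.576  ⇔  n−2 ≥ (2.576)²·(1−r²)/r²
(1−r²)/r² = (1−0.0529)/0.0529 = 17.9036
n ≥ 2 + 6.635776·17.9036 = 2 + 118.8043 = 120.8043
⌈120.8043⌉ = 121

121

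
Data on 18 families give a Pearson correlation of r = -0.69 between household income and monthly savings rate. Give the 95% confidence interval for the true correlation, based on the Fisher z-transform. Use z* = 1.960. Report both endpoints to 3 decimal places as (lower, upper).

(-0.875, -0.329)

Fisher z: z_r = atanh(r) = ½·ln((1+(-0.69))/(1−(-0.69))) = -0.847956
SE(z) = 1/√(n−3) = 1/√15 = 0.258199
95% ⇒ z* = 1.960; margin = 1.960·0.258199 = 0.506070
CI on z-scale: (-1.354026, -0.341886)
Back-transform: tanh(-1.354026) = -0.875000, tanh(-0.341886) = -0.329160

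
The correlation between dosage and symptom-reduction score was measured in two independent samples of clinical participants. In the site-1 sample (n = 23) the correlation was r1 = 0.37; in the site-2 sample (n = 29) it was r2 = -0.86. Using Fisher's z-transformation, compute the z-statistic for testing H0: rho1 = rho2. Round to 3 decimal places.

5.654

z1 = atanh(0.37) = 0.388423,  z2 = atanh(-0.86) = -1.293345
SE = √(1/(n1−3) + 1/(n2−3)) = √(1/20 + 1/26) = √(0.0500000 + 0.0384615) = √0.0884615 = 0.297425
z = (z1 − z2)/SE = (0.388423 − (-1.293345)) / 0.297425 = 1.681768 / 0.297425 = 5.654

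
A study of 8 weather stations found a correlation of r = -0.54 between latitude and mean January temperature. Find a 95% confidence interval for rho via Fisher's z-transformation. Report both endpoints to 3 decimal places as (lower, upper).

Fisher z: z_r = atanh(r) = ½·ln((1+(-0.54))/(1−(-0.54))) = -0.604156
SE(z) = 1/√(n−3) = 1/√5 = 0.447214
95% ⇒ z* = 1.960; margin = 1.960·0.447214 = 0.876539
CI on z-scale: (-1.480695, 0.272383)
Back-transform: tanh(-1.480695) = -0.901598, tanh(0.272383) = 0.265841

(-0.902, 0.266)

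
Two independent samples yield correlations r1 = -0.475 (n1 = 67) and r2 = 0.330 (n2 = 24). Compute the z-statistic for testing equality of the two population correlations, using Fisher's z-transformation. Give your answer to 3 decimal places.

-3.417

Fisher z-transforms: z1 = atanh(-0.475) = -0.516508, z2 = atanh(0.330) = 0.342828; difference d = -0.859336
Var(d) = 1/64 + 1/21 = 0.0156250 + 0.0476190 = 0.0632440
z = d/√Var(d) = -0.859336 / √0.0632440 = -0.859336 / 0.251484 = -3.417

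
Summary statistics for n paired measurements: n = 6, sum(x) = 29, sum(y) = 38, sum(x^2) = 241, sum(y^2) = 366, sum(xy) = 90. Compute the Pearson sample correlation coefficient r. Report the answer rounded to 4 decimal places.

-0.8332

S_xy = nΣxy − ΣxΣy = 6·90 − 29·38 = 540 − 1102 = -562
S_xx = nΣx² − (Σx)² = 6·241 − 29² = 1446 − 841 = 605
S_yy = nΣy² − (Σy)² = 6·366 − 38² = 2196 − 1444 = 752
r = S_xy / √(S_xx·S_yy) = -562 / √(605·752) = -562 / √454960 = -562 / 674.5072 = -0.8332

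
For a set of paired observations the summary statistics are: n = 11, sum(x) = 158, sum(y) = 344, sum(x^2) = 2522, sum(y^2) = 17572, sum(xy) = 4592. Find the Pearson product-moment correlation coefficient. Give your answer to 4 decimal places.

-0.2661

Numerator: nΣxy − (Σx)(Σy) = 11·4592 − (158)(344) = -3840
Denominator: √[(nΣx²−(Σx)²)(nΣy²−(Σy)²)]
  nΣx²−(Σx)² = 11·2522 − 24964 = 2778;  nΣy²−(Σy)² = 11·17572 − 118336 = 74956
  √(2778·74956) = √208227768 = 14430.0994
r = -3840 / 14430.0994 = -0.2661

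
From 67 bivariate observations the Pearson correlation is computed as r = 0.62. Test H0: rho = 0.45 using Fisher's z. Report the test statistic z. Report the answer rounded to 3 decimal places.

1.922

Fisher z: atanh(0.62) = 0.725005, atanh(0.45) = 0.484700
z = (z_r − z_0)·√(n−3) = (0.725005 − 0.484700)·√64 = 0.240305 · 8.000000 = 1.922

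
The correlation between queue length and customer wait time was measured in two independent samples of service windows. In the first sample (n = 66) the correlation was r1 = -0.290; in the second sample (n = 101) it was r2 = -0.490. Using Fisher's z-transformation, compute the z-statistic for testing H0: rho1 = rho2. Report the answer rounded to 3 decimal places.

z1 = atanh(-0.290) = -0.298566,  z2 = atanh(-0.490) = -0.536060
SE = √(1/(n1−3) + 1/(n2−3)) = √(1/63 + 1/98) = √(0.0158730 + 0.0102041) = √0.0260771 = 0.161484
z = (z1 − z2)/SE = (-0.298566 − (-0.536060)) / 0.161484 = 0.237494 / 0.161484 = 1.471

1.471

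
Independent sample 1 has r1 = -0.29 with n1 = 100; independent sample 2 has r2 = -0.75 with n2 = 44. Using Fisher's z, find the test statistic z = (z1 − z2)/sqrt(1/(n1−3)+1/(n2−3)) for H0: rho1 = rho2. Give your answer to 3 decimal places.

3.620

Fisher z-transforms: z1 = atanh(-0.29) = -0.298566, z2 = atanh(-0.75) = -0.972955; difference d = 0.674389
Var(d) = 1/97 + 1/41 = 0.0103093 + 0.0243902 = 0.0346995
z = d/√Var(d) = 0.674389 / √0.0346995 = 0.674389 / 0.186278 = 3.620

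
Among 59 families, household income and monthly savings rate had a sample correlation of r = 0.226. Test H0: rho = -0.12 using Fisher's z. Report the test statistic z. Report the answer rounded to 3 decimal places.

z_r = atanh(0.226) = 0.229970,  z_0 = atanh(-0.12) = -0.120581
SE = 1/√(n−3) = 1/√56 = 0.133631
z = (z_r − z_0)/SE = (0.229970 − (-0.120581)) / 0.133631 = 0.350551 / 0.133631 = 2.623

2.623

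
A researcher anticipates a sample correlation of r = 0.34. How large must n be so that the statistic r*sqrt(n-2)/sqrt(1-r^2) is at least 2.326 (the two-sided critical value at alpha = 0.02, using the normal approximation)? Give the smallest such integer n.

44

Need r·√(n−2)/√(1−r²) ≥ 2.326
√(n−2) ≥ 2.326·√(1−0.1156) / 0.34 = 2.326·0.940425 / 0.34 = 6.4336
n−2 ≥ 41.3912  ⇒  n ≥ 43.3912
Smallest integer n = 44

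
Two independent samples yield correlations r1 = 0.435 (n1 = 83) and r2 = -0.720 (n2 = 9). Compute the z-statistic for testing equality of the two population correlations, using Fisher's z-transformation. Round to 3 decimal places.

3.245

z1 = atanh(0.435) = 0.466047,  z2 = atanh(-0.720) = -0.907645
SE = √(1/(n1−3) + 1/(n2−3)) = √(1/80 + 1/6) = √(0.0125000 + 0.1666667) = √0.1791667 = 0.423281
z = (z1 − z2)/SE = (0.466047 − (-0.907645)) / 0.423281 = 1.373692 / 0.423281 = 3.245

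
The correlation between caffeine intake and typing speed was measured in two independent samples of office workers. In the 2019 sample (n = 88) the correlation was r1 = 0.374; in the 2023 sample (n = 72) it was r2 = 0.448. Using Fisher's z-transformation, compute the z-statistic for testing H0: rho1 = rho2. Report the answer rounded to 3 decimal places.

Fisher z-transforms: z1 = atanh(0.374) = 0.393066, z2 = atanh(0.448) = 0.482195; difference d = -0.089129
Var(d) = 1/85 + 1/69 = 0.0117647 + 0.0144928 = 0.0262575
z = d/√Var(d) = -0.089129 / √0.0262575 = -0.089129 / 0.162042 = -0.550

-0.550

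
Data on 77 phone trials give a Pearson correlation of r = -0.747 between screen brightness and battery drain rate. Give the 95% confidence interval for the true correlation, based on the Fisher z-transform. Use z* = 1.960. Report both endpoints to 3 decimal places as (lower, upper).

Fisher z: z_r = atanh(r) = ½·ln((1+(-0.747))/(1−(-0.747))) = -0.966133
SE(z) = 1/√(n−3) = 1/√74 = 0.116248
95% ⇒ z* = 1.960; margin = 1.960·0.116248 = 0.227846
CI on z-scale: (-1.193979, -0.738287)
Back-transform: tanh(-1.193979) = -0.831809, tanh(-0.738287) = -0.628109

(-0.832, -0.628)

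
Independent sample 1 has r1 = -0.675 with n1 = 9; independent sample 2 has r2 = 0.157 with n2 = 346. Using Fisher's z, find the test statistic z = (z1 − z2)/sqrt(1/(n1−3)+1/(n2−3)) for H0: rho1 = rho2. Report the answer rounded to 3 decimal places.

Fisher z-transforms: z1 = atanh(-0.675) = -0.819872, z2 = atanh(0.157) = 0.158309; difference d = -0.978181
Var(d) = 1/6 + 1/343 = 0.1666667 + 0.0029155 = 0.1695822
z = d/√Var(d) = -0.978181 / √0.1695822 = -0.978181 / 0.411804 = -2.375

-2.375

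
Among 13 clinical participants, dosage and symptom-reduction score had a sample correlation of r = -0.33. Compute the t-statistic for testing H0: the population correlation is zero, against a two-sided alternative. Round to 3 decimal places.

-1.159

1 − r² = 1 − 0.1089 = 0.8911;  √(1−r²) = 0.943981
√(n−2) = √11 = 3.316625
t = r·√(n−2)/√(1−r²) = -0.33 · 3.316625 / 0.943981 = -1.159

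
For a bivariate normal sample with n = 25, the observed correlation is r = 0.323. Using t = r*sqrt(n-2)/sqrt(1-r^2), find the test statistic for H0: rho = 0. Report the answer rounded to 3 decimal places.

1.637

t = r·√(n−2) / √(1−r²) with r = 0.323, n = 25
  = 0.323·√23 / √(1 − 0.104329)
  = 0.323·4.795832 / 0.946399
  = 1.549054 / 0.946399 = 1.637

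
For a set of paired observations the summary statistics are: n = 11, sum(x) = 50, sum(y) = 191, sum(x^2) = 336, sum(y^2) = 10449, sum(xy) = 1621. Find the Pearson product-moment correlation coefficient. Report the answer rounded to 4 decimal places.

Numerator: nΣxy − (Σx)(Σy) = 11·1621 − (50)(191) = 8281
Denominator: √[(nΣx²−(Σx)²)(nΣy²−(Σy)²)]
  nΣx²−(Σx)² = 11·336 − 2500 = 1196;  nΣy²−(Σy)² = 11·10449 − 36481 = 78458
  √(1196·78458) = √93835768 = 9686.8864
r = 8281 / 9686.8864 = 0.8549

0.8549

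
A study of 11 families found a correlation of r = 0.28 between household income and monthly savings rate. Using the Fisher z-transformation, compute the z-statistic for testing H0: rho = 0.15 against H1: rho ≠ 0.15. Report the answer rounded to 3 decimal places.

Fisher z: atanh(0.28) = 0.287682, atanh(0.15) = 0.151140
z = (z_r − z_0)·√(n−3) = (0.287682 − 0.151140)·√8 = 0.136542 · 2.828427 = 0.386

0.386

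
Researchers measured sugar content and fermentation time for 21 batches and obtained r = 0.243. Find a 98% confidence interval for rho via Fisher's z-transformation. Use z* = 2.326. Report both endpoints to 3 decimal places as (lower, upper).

(-0.292, 0.662)

z_r = atanh(0.243) = 0.247960;  SE = 1/√(n−3) = 1/√18 = 0.235702
z-limits: 0.247960 ± 2.326·0.235702 = 0.247960 ± 0.548243 = [-0.300283, 0.796203]
ρ-limits: (tanh -0.300283, tanh 0.796203) = (-0.292, 0.662)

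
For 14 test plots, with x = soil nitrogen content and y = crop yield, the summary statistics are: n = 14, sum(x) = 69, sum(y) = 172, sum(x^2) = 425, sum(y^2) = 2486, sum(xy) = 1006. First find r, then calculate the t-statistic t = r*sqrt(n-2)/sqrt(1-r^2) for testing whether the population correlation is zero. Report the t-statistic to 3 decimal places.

6.743

S_xy = nΣxy − ΣxΣy = 14·1006 − 69·172 = 14084 − 11868 = 2216
S_xx = nΣx² − (Σx)² = 14·425 − 69² = 5950 − 4761 = 1189
S_yy = nΣy² − (Σy)² = 14·2486 − 172² = 34804 − 29584 = 5220
r = S_xy / √(S_xx·S_yy) = 2216 / √(1189·5220) = 2216 / √6206580 = 2216 / 2491.3009 = 0.8895
t = r·√(n−2)/√(1−r²) = 0.8895·√12 / √(1−0.791210) = 3.081318 / 0.456935 = 6.743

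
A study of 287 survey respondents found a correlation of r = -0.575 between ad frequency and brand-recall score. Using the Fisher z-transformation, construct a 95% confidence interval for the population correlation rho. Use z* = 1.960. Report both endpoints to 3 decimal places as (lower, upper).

(-0.648, -0.492)

Fisher z: z_r = atanh(r) = ½·ln((1+(-0.575))/(1−(-0.575))) = -0.654961
SE(z) = 1/√(n−3) = 1/√284 = 0.059339
95% ⇒ z* = 1.960; margin = 1.960·0.059339 = 0.116304
CI on z-scale: (-0.771265, -0.538657)
Back-transform: tanh(-0.771265) = -0.647664, tanh(-0.538657) = -0.491971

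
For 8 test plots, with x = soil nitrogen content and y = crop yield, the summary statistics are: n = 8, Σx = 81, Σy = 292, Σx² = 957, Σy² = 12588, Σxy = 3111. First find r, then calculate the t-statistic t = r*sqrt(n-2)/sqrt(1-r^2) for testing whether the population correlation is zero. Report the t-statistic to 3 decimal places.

0.772

S_xy = nΣxy − ΣxΣy = 8·3111 − 81·292 = 24888 − 23652 = 1236
S_xx = nΣx² − (Σx)² = 8·957 − 81² = 7656 − 6561 = 1095
S_yy = nΣy² − (Σy)² = 8·12588 − 292² = 100704 − 85264 = 15440
r = S_xy / √(S_xx·S_yy) = 1236 / √(1095·15440) = 1236 / √16906800 = 1236 / 4111.7879 = 0.3006
t = r·√(n−2)/√(1−r²) = 0.3006·√6 / √(1−0.090360) = 0.736317 / 0.953750 = 0.772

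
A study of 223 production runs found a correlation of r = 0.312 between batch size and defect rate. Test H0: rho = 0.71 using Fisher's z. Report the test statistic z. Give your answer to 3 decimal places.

z_r = atanh(0.312) = 0.322760,  z_0 = atanh(0.71) = 0.887184
SE = 1/√(n−3) = 1/√220 = 0.067420
z = (z_r − z_0)/SE = (0.322760 − 0.887184) / 0.067420 = -0.564424 / 0.067420 = -8.372

-8.372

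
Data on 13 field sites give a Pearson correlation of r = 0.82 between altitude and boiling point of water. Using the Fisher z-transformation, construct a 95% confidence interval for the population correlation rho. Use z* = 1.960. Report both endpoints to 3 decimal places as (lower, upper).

(0.491, 0.944)

z_r = atanh(0.82) = 1.156817;  SE = 1/√(n−3) = 1/√10 = 0.316228
z-limits: 1.156817 ± 1.960·0.316228 = 1.156817 ± 0.619807 = [0.537010, 1.776624]
ρ-limits: (tanh 0.537010, tanh 1.776624) = (0.491, 0.944)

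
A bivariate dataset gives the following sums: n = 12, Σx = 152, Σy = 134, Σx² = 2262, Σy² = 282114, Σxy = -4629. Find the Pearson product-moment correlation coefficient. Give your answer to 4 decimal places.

-0.6509

Numerator: nΣxy − (Σx)(Σy) = 12·(-4629) − (152)(134) = -75916
Denominator: √[(nΣx²−(Σx)²)(nΣy²−(Σy)²)]
  nΣx²−(Σx)² = 12·2262 − 23104 = 4040;  nΣy²−(Σy)² = 12·282114 − 17956 = 3367412
  √(4040·3367412) = √13604344480 = 116637.6632
r = -75916 / 116637.6632 = -0.6509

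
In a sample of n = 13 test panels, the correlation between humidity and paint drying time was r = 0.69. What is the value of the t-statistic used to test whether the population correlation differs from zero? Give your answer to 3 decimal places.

3.162

1 − r² = 1 − 0.4761 = 0.5239;  √(1−r²) = 0.723809
√(n−2) = √11 = 3.316625
t = r·√(n−2)/√(1−r²) = 0.69 · 3.316625 / 0.723809 = 3.162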